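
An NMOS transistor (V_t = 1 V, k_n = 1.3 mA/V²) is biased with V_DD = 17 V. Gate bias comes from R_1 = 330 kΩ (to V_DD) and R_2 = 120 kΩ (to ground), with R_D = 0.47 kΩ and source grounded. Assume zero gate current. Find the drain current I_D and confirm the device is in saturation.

V_G = V_DD·R_2/(R_1+R_2) = 17×120/450 = 4.53 V. With the source grounded, V_GS = V_G = 4.53 V.
Assume saturation: I_D = (k_n/2)(V_GS − V_t)² = (1.3/2)×(4.53 − 1)² = 0.65×3.53² = 8.11 mA.
V_DS = V_DD − I_D·R_D = 17 − 8.11×0.47 = 13.2 V.
Saturation requires V_DS ≥ V_GS − V_t = 3.53 V; 13.2 ≥ 3.53 ✓.

I_D ≈ 8.1 mA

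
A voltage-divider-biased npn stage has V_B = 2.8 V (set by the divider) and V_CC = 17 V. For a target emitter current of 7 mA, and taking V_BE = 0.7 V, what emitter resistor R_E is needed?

V_E = V_B − V_BE = 2.8 − 0.7 = 2.1 V.
R_E = V_E / I_E = 2.1 / 7 = 0.3 kΩ.

R_E ≈ 0.3 kΩ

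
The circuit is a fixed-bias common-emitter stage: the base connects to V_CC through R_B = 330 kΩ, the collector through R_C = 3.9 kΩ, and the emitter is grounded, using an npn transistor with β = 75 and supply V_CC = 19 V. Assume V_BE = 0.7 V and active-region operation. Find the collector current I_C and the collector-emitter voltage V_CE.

I_C ≈ 4.2 mA, V_CE ≈ 2.8 V

Base loop: V_CC = I_B·R_B + V_BE, so I_B = (19 − 0.7)/330 kΩ = 0.0555 mA.
In the active region I_C = β·I_B = 75 × 0.0555 = 4.16 mA.
Collector loop: V_CE = V_CC − I_C·R_C = 19 − 4.16×3.9 = 2.78 V.
Since V_CE = 2.78 V > V_CE(sat) ≈ 0.2 V, the transistor is in the active region as assumed.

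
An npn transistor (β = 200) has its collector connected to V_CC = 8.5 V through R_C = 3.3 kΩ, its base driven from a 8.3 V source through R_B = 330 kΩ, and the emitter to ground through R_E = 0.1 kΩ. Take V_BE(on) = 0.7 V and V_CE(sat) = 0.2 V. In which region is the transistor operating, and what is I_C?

saturation; I_C ≈ 2.4 mA

Assume active: I_B = (8.3 − 0.7)/(330 + 201×0.1) = 0.0217 mA, I_C = β·I_B = 4.34 mA.
Then V_CE = 8.5 − 4.34×3.3 − 4.36×0.1 = -6.26 V < 0.2 V — the active assumption fails.
Re-solve with V_CE = 0.2 V. KCL at the emitter: V_E/R_E = (V_BB−0.7−V_E)/R_B + (V_CC−0.2−V_E)/R_C, giving V_E = 0.246 V.
I_C = (V_CC − 0.2 − V_E)/R_C = (8.3 − 0.246)/3.3 = 2.44 mA.
Check: I_B = (7.6 − 0.246)/330 = 0.0223 mA, and β·I_B = 4.46 mA > I_C, confirming saturation.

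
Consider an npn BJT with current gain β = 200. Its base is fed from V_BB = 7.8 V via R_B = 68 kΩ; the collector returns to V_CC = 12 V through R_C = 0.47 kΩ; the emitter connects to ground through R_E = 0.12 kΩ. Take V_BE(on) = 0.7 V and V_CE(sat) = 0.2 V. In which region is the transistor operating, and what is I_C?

Assume active. Base-emitter loop: I_B = (V_BB − V_BE)/(R_B + (β+1)R_E) = (7.8 − 0.7)/(68 + 201×0.12) = 0.0771 mA.
I_C = β·I_B = 200×0.0771 = 15.4 mA.
V_CE = V_CC − I_C·R_C − I_E·R_E = 12 − 15.4×0.47 − 15.5×0.12 = 2.9 V > V_CE(sat), so the active-region assumption holds.

active; I_C ≈ 15 mA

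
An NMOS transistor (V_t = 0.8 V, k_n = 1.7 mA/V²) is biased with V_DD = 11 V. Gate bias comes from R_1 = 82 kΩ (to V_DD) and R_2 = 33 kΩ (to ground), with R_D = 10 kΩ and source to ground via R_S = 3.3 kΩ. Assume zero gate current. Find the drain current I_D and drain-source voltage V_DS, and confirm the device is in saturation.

V_G = V_DD·R_2/(R_1+R_2) = 11×33/115 = 3.16 V.
Assume saturation: I_D = (k_n/2)(V_GS − V_t)² with V_GS = V_G − I_D·R_S = 3.16 − 3.3·I_D.
Substituting gives 9.26·I_D² − 14.2·I_D + 4.72 = 0, with roots I_D = 0.485 or 1.05 mA.
The root I_D = 1.05 mA gives V_GS = -0.312 V ≤ V_t, so take I_D = 0.485 mA.
Then V_GS = 1.56 V and V_DS = V_DD − I_D(R_D+R_S) = 11 − 0.485×13.3 = 4.55 V.
Saturation requires V_DS ≥ V_GS − V_t = 0.755 V; 4.55 ≥ 0.755 ✓.

I_D ≈ 0.49 mA, V_DS ≈ 4.5 V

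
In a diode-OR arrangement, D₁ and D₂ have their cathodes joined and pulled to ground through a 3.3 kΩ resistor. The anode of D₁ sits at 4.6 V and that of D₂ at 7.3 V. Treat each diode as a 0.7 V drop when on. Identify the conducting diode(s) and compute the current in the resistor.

Assume both conduct. Then node N would need to be at both 4.6−0.7 = 3.9 V and 7.3−0.7 = 6.6 V, which is impossible.
Assume only D₂ conducts: V_N = 7.3 − 0.7 = 6.6 V, so I_R = 6.6/3.3 = 2 mA.
Check D₁: its anode-to-cathode voltage is 4.6 − 6.6 = -2 V < 0.7 V, so it is off. The assumption is consistent.

Only D₂ conducts; I_R ≈ 2 mA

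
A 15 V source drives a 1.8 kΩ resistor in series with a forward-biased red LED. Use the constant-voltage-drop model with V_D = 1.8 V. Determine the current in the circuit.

KVL around the loop: 15 = V_D + I·R = 1.8 + I × 1.8 kΩ.
So I = (15 − 1.8) / 1.8 kΩ = 13.2 / 1.8 = 7.33 mA.

I ≈ 7.3 mA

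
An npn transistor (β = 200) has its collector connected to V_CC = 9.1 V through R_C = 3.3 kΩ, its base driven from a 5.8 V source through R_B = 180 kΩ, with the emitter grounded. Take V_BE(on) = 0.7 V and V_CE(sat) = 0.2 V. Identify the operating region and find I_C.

saturation; I_C ≈ 2.7 mA

Assume active: I_B = (5.8 − 0.7)/180 = 0.0283 mA, giving I_C = β·I_B = 5.67 mA.
But then V_CE = 9.1 − 5.67×3.3 = -9.6 V < V_CE(sat) = 0.2 V — impossible in the active region.
So the transistor is saturated. With V_CE = 0.2 V, I_C = (V_CC − 0.2)/R_C = 8.9/3.3 = 2.7 mA.
Check: β·I_B = 5.67 mA > I_C = 2.7 mA, confirming saturation.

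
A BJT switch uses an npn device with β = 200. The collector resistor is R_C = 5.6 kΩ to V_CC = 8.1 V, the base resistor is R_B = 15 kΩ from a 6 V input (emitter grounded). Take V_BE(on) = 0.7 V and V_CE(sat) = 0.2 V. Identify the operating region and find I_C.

Assume active: I_B = (6 − 0.7)/15 = 0.353 mA, giving I_C = β·I_B = 70.7 mA.
But then V_CE = 8.1 − 70.7×5.6 = -388 V < V_CE(sat) = 0.2 V — impossible in the active region.
So the transistor is saturated. With V_CE = 0.2 V, I_C = (V_CC − 0.2)/R_C = 7.9/5.6 = 1.41 mA.
Check: β·I_B = 70.7 mA > I_C = 1.41 mA, confirming saturation.

saturation; I_C ≈ 1.4 mA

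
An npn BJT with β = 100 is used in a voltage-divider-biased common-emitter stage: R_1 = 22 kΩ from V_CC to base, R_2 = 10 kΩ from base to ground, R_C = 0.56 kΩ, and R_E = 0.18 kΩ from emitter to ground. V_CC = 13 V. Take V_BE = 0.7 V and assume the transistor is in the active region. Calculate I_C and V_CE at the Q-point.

I_C ≈ 13 mA, V_CE ≈ 3 V

Thevenize the base divider: V_Th = V_CC·R_2/(R_1+R_2) = 13×10/32 = 4.06 V, R_Th = R_1‖R_2 = 6.88 kΩ.
Base-emitter loop: V_Th = I_B·R_Th + V_BE + (β+1)I_B·R_E, so I_B = (4.06 − 0.7) / (6.88 + 101×0.18) = 0.134 mA.
I_C = β·I_B = 100×0.134 = 13.4 mA, and I_E = (β+1)I_B = 13.6 mA.
V_CE = V_CC − I_C·R_C − I_E·R_E = 13 − 13.4×0.56 − 13.6×0.18 = 3.04 V.
V_CE = 3.04 V > 0.2 V confirms active-region operation.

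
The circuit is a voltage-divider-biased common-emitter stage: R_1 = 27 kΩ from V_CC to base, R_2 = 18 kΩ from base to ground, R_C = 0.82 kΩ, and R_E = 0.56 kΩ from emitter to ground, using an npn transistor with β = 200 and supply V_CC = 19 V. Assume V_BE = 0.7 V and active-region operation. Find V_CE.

V_CE ≈ 3.5 V

Thevenize the base divider: V_Th = V_CC·R_2/(R_1+R_2) = 19×18/45 = 7.6 V, R_Th = R_1‖R_2 = 10.8 kΩ.
Base-emitter loop: V_Th = I_B·R_Th + V_BE + (β+1)I_B·R_E, so I_B = (7.6 − 0.7) / (10.8 + 201×0.56) = 0.0559 mA.
I_C = β·I_B = 200×0.0559 = 11.2 mA, and I_E = (β+1)I_B = 11.2 mA.
V_CE = V_CC − I_C·R_C − I_E·R_E = 19 − 11.2×0.82 − 11.2×0.56 = 3.53 V.
V_CE = 3.53 V > 0.2 V confirms active-region operation.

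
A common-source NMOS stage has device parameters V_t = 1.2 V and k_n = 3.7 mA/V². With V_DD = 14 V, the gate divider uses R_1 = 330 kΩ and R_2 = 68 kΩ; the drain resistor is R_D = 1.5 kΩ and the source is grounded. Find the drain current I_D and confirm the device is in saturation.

V_G = V_DD·R_2/(R_1+R_2) = 14×68/398 = 2.39 V. With the source grounded, V_GS = V_G = 2.39 V.
Assume saturation: I_D = (k_n/2)(V_GS − V_t)² = (3.7/2)×(2.39 − 1.2)² = 1.85×1.19² = 2.63 mA.
V_DS = V_DD − I_D·R_D = 14 − 2.63×1.5 = 10.1 V.
Saturation requires V_DS ≥ V_GS − V_t = 1.19 V; 10.1 ≥ 1.19 ✓.

I_D ≈ 2.6 mA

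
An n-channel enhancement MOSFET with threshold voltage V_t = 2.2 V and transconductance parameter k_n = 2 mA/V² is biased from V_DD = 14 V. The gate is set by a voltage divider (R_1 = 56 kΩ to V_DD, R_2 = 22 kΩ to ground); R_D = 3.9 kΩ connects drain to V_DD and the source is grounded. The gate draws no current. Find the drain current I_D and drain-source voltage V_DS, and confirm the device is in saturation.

V_G = V_DD·R_2/(R_1+R_2) = 14×22/78 = 3.95 V. With the source grounded, V_GS = V_G = 3.95 V.
Assume saturation: I_D = (k_n/2)(V_GS − V_t)² = (2/2)×(3.95 − 2.2)² = 1×1.75² = 3.06 mA.
V_DS = V_DD − I_D·R_D = 14 − 3.06×3.9 = 2.07 V.
Saturation requires V_DS ≥ V_GS − V_t = 1.75 V; 2.07 ≥ 1.75 ✓.

I_D ≈ 3.1 mA, V_DS ≈ 2.1 V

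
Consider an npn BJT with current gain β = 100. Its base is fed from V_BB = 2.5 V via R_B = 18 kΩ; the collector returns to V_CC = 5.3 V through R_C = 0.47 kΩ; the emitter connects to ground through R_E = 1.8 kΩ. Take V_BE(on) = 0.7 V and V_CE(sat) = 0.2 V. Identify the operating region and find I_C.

Assume active. Base-emitter loop: I_B = (V_BB − V_BE)/(R_B + (β+1)R_E) = (2.5 − 0.7)/(18 + 101×1.8) = 0.00901 mA.
I_C = β·I_B = 100×0.00901 = 0.901 mA.
V_CE = V_CC − I_C·R_C − I_E·R_E = 5.3 − 0.901×0.47 − 0.91×1.8 = 3.24 V > V_CE(sat), so the active-region assumption holds.

active; I_C ≈ 0.9 mA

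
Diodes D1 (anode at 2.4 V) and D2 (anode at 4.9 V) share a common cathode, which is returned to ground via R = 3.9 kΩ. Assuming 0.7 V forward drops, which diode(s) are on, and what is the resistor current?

Assume both conduct. Then node N would need to be at both 2.4−0.7 = 1.7 V and 4.9−0.7 = 4.2 V, which is impossible.
Assume only D2 conducts: V_N = 4.9 − 0.7 = 4.2 V, so I_R = 4.2/3.9 = 1.08 mA.
Check D1: its anode-to-cathode voltage is 2.4 − 4.2 = -1.8 V < 0.7 V, so it is off. The assumption is consistent.

Only D2 conducts; I_R ≈ 1.1 mA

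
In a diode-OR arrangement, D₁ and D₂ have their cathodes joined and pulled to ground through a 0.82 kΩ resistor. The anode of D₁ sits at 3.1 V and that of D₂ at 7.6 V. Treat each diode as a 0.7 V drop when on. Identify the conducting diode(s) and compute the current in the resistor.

Only D₂ conducts; I_R ≈ 8.4 mA

Assume both conduct. Then node N would need to be at both 3.1−0.7 = 2.4 V and 7.6−0.7 = 6.9 V, which is impossible.
Assume only D₂ conducts: V_N = 7.6 − 0.7 = 6.9 V, so I_R = 6.9/0.82 = 8.41 mA.
Check D₁: its anode-to-cathode voltage is 3.1 − 6.9 = -3.8 V < 0.7 V, so it is off. The assumption is consistent.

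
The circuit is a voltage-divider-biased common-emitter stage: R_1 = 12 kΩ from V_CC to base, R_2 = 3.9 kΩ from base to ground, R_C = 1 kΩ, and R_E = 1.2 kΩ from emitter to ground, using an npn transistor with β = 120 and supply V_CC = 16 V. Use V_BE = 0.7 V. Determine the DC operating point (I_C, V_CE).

Thevenize the base divider: V_Th = V_CC·R_2/(R_1+R_2) = 16×3.9/15.9 = 3.92 V, R_Th = R_1‖R_2 = 2.94 kΩ.
Base-emitter loop: V_Th = I_B·R_Th + V_BE + (β+1)I_B·R_E, so I_B = (3.92 − 0.7) / (2.94 + 121×1.2) = 0.0218 mA.
I_C = β·I_B = 120×0.0218 = 2.61 mA, and I_E = (β+1)I_B = 2.63 mA.
V_CE = V_CC − I_C·R_C − I_E·R_E = 16 − 2.61×1 − 2.63×1.2 = 10.2 V.
V_CE = 10.2 V > 0.2 V confirms active-region operation.

I_C ≈ 2.6 mA, V_CE ≈ 10 V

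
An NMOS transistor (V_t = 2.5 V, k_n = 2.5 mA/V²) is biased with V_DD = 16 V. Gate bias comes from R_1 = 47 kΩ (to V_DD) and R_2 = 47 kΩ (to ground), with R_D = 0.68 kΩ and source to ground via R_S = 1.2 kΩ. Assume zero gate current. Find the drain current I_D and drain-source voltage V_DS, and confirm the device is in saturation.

I_D ≈ 3.2 mA, V_DS ≈ 9.9 V

V_G = V_DD·R_2/(R_1+R_2) = 16×47/94 = 8 V.
Assume saturation: I_D = (k_n/2)(V_GS − V_t)² with V_GS = V_G − I_D·R_S = 8 − 1.2·I_D.
Substituting gives 1.8·I_D² − 17.5·I_D + 37.8 = 0, with roots I_D = 3.24 or 6.48 mA.
The root I_D = 6.48 mA gives V_GS = 0.223 V ≤ V_t, so take I_D = 3.24 mA.
Then V_GS = 4.11 V and V_DS = V_DD − I_D(R_D+R_S) = 16 − 3.24×1.88 = 9.91 V.
Saturation requires V_DS ≥ V_GS − V_t = 1.61 V; 9.91 ≥ 1.61 ✓.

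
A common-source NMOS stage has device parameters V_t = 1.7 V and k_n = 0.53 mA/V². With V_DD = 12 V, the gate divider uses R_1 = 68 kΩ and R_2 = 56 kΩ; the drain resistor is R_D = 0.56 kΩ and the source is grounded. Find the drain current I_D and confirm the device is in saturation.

I_D ≈ 3.7 mA

V_G = V_DD·R_2/(R_1+R_2) = 12×56/124 = 5.42 V. With the source grounded, V_GS = V_G = 5.42 V.
Assume saturation: I_D = (k_n/2)(V_GS − V_t)² = (0.53/2)×(5.42 − 1.7)² = 0.265×3.72² = 3.67 mA.
V_DS = V_DD − I_D·R_D = 12 − 3.67×0.56 = 9.95 V.
Saturation requires V_DS ≥ V_GS − V_t = 3.72 V; 9.95 ≥ 3.72 ✓.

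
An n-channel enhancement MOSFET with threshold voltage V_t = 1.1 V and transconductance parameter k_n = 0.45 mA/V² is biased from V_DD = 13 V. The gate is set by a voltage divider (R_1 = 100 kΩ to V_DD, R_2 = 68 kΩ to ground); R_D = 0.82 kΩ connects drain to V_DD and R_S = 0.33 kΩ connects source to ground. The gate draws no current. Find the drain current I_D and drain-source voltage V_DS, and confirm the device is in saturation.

V_G = V_DD·R_2/(R_1+R_2) = 13×68/168 = 5.26 V.
Assume saturation: I_D = (k_n/2)(V_GS − V_t)² with V_GS = V_G − I_D·R_S = 5.26 − 0.33·I_D.
Substituting gives 0.0245·I_D² − 1.62·I_D + 3.9 = 0, with roots I_D = 2.5 or 63.5 mA.
The root I_D = 63.5 mA gives V_GS = -15.7 V ≤ V_t, so take I_D = 2.5 mA.
Then V_GS = 4.44 V and V_DS = V_DD − I_D(R_D+R_S) = 13 − 2.5×1.15 = 10.1 V.
Saturation requires V_DS ≥ V_GS − V_t = 3.34 V; 10.1 ≥ 3.34 ✓.

I_D ≈ 2.5 mA, V_DS ≈ 10 V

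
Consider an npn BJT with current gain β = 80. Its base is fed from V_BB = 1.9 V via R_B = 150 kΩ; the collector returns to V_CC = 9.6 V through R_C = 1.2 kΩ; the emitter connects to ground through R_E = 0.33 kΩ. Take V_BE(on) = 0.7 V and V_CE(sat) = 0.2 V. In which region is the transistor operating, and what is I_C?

active; I_C ≈ 0.54 mA

Assume active. Base-emitter loop: I_B = (V_BB − V_BE)/(R_B + (β+1)R_E) = (1.9 − 0.7)/(150 + 81×0.33) = 0.00679 mA.
I_C = β·I_B = 80×0.00679 = 0.543 mA.
V_CE = V_CC − I_C·R_C − I_E·R_E = 9.6 − 0.543×1.2 − 0.55×0.33 = 8.77 V > V_CE(sat), so the active-region assumption holds.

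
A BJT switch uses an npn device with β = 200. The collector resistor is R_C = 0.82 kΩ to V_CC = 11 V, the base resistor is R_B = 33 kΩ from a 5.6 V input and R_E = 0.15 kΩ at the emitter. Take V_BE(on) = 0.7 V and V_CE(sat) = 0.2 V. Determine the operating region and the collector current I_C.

saturation; I_C ≈ 11 mA

Assume active: I_B = (5.6 − 0.7)/(33 + 201×0.15) = 0.0776 mA, I_C = β·I_B = 15.5 mA.
Then V_CE = 11 − 15.5×0.82 − 15.6×0.15 = -4.06 V < 0.2 V — the active assumption fails.
Re-solve with V_CE = 0.2 V. KCL at the emitter: V_E/R_E = (V_BB−0.7−V_E)/R_B + (V_CC−0.2−V_E)/R_C, giving V_E = 1.68 V.
I_C = (V_CC − 0.2 − V_E)/R_C = (10.8 − 1.68)/0.82 = 11.1 mA.
Check: I_B = (4.9 − 1.68)/33 = 0.0975 mA, and β·I_B = 19.5 mA > I_C, confirming saturation.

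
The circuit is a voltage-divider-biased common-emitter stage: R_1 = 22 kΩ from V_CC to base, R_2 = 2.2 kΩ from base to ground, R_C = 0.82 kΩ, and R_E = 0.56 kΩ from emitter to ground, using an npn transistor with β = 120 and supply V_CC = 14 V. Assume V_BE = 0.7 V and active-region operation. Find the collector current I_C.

I_C ≈ 0.99 mA

Thevenize the base divider: V_Th = V_CC·R_2/(R_1+R_2) = 14×2.2/24.2 = 1.27 V, R_Th = R_1‖R_2 = 2 kΩ.
Base-emitter loop: V_Th = I_B·R_Th + V_BE + (β+1)I_B·R_E, so I_B = (1.27 − 0.7) / (2 + 121×0.56) = 0.00821 mA.
I_C = β·I_B = 120×0.00821 = 0.985 mA, and I_E = (β+1)I_B = 0.993 mA.
V_CE = V_CC − I_C·R_C − I_E·R_E = 14 − 0.985×0.82 − 0.993×0.56 = 12.6 V.
V_CE = 12.6 V > 0.2 V confirms active-region operation.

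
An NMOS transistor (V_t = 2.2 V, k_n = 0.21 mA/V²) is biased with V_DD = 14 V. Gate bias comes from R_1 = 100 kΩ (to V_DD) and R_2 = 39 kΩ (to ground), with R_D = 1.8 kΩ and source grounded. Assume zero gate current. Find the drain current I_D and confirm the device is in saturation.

V_G = V_DD·R_2/(R_1+R_2) = 14×39/139 = 3.93 V. With the source grounded, V_GS = V_G = 3.93 V.
Assume saturation: I_D = (k_n/2)(V_GS − V_t)² = (0.21/2)×(3.93 − 2.2)² = 0.105×1.73² = 0.314 mA.
V_DS = V_DD − I_D·R_D = 14 − 0.314×1.8 = 13.4 V.
Saturation requires V_DS ≥ V_GS − V_t = 1.73 V; 13.4 ≥ 1.73 ✓.

I_D ≈ 0.31 mA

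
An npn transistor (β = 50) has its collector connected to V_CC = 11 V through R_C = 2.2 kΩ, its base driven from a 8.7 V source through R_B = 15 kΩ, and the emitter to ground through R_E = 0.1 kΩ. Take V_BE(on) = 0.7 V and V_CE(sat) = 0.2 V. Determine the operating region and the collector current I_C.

Assume active: I_B = (8.7 − 0.7)/(15 + 51×0.1) = 0.398 mA, I_C = β·I_B = 19.9 mA.
Then V_CE = 11 − 19.9×2.2 − 20.3×0.1 = -34.8 V < 0.2 V — the active assumption fails.
Re-solve with V_CE = 0.2 V. KCL at the emitter: V_E/R_E = (V_BB−0.7−V_E)/R_B + (V_CC−0.2−V_E)/R_C, giving V_E = 0.517 V.
I_C = (V_CC − 0.2 − V_E)/R_C = (10.8 − 0.517)/2.2 = 4.67 mA.
Check: I_B = (8 − 0.517)/15 = 0.499 mA, and β·I_B = 24.9 mA > I_C, confirming saturation.

saturation; I_C ≈ 4.7 mA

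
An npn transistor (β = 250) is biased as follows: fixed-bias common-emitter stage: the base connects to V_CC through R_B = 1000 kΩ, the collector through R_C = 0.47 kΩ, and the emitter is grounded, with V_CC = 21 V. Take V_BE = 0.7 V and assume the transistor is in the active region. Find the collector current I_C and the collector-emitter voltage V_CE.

I_C ≈ 5.1 mA, V_CE ≈ 19 V

Base loop: V_CC = I_B·R_B + V_BE, so I_B = (21 − 0.7)/1000 kΩ = 0.0203 mA.
In the active region I_C = β·I_B = 250 × 0.0203 = 5.08 mA.
Collector loop: V_CE = V_CC − I_C·R_C = 21 − 5.08×0.47 = 18.6 V.
Since V_CE = 18.6 V > V_CE(sat) ≈ 0.2 V, the transistor is in the active region as assumed.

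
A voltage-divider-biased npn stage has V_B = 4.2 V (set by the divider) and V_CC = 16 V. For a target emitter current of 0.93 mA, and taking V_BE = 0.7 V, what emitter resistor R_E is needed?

V_E = V_B − V_BE = 4.2 − 0.7 = 3.5 V.
R_E = V_E / I_E = 3.5 / 0.93 = 3.76 kΩ.

R_E ≈ 3.8 kΩ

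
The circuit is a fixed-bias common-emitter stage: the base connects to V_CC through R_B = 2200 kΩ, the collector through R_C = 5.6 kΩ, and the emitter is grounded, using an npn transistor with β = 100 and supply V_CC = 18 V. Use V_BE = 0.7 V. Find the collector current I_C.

Base loop: V_CC = I_B·R_B + V_BE, so I_B = (18 − 0.7)/2200 kΩ = 0.00786 mA.
In the active region I_C = β·I_B = 100 × 0.00786 = 0.786 mA.
Collector loop: V_CE = V_CC − I_C·R_C = 18 − 0.786×5.6 = 13.6 V.
Since V_CE = 13.6 V > V_CE(sat) ≈ 0.2 V, the transistor is in the active region as assumed.

I_C ≈ 0.79 mA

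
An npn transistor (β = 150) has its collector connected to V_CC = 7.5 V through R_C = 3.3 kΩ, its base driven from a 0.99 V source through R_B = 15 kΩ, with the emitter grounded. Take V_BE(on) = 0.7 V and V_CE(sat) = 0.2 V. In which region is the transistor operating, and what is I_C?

saturation; I_C ≈ 2.2 mA

Assume active: I_B = (0.99 − 0.7)/15 = 0.0193 mA, giving I_C = β·I_B = 2.9 mA.
But then V_CE = 7.5 − 2.9×3.3 = -2.07 V < V_CE(sat) = 0.2 V — impossible in the active region.
So the transistor is saturated. With V_CE = 0.2 V, I_C = (V_CC − 0.2)/R_C = 7.3/3.3 = 2.21 mA.
Check: β·I_B = 2.9 mA > I_C = 2.21 mA, confirming saturation.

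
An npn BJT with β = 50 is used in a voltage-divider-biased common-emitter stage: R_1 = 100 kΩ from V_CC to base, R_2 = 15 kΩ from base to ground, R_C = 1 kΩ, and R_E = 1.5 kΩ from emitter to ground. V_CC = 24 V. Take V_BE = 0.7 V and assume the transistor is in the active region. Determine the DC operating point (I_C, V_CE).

I_C ≈ 1.4 mA, V_CE ≈ 21 V

Thevenize the base divider: V_Th = V_CC·R_2/(R_1+R_2) = 24×15/115 = 3.13 V, R_Th = R_1‖R_2 = 13 kΩ.
Base-emitter loop: V_Th = I_B·R_Th + V_BE + (β+1)I_B·R_E, so I_B = (3.13 − 0.7) / (13 + 51×1.5) = 0.0271 mA.
I_C = β·I_B = 50×0.0271 = 1.36 mA, and I_E = (β+1)I_B = 1.38 mA.
V_CE = V_CC − I_C·R_C − I_E·R_E = 24 − 1.36×1 − 1.38×1.5 = 20.6 V.
V_CE = 20.6 V > 0.2 V confirms active-region operation.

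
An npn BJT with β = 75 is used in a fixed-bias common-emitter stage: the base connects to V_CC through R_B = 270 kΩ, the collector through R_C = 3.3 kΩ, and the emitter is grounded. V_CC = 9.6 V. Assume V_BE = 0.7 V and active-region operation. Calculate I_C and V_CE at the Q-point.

Base loop: V_CC = I_B·R_B + V_BE, so I_B = (9.6 − 0.7)/270 kΩ = 0.033 mA.
In the active region I_C = β·I_B = 75 × 0.033 = 2.47 mA.
Collector loop: V_CE = V_CC − I_C·R_C = 9.6 − 2.47×3.3 = 1.44 V.
Since V_CE = 1.44 V > V_CE(sat) ≈ 0.2 V, the transistor is in the active region as assumed.

I_C ≈ 2.5 mA, V_CE ≈ 1.4 V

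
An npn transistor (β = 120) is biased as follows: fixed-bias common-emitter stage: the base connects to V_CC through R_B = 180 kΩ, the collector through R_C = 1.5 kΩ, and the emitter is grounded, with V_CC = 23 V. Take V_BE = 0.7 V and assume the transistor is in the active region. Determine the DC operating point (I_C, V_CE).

Base loop: V_CC = I_B·R_B + V_BE, so I_B = (23 − 0.7)/180 kΩ = 0.124 mA.
In the active region I_C = β·I_B = 120 × 0.124 = 14.9 mA.
Collector loop: V_CE = V_CC − I_C·R_C = 23 − 14.9×1.5 = 0.7 V.
Since V_CE = 0.7 V > V_CE(sat) ≈ 0.2 V, the transistor is in the active region as assumed.

I_C ≈ 15 mA, V_CE ≈ 0.7 V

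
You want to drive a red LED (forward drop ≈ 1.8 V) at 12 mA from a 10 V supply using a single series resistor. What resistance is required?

The resistor drops V_S − V_D = 10 − 1.8 = 8.2 V at 12 mA.
R = 8.2 V / 12 mA = 0.683 kΩ.

R ≈ 0.68 kΩ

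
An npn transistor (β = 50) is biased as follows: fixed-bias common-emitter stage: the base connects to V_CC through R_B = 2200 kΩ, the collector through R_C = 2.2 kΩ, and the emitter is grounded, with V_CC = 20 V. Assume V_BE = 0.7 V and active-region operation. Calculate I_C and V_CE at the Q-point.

Base loop: V_CC = I_B·R_B + V_BE, so I_B = (20 − 0.7)/2200 kΩ = 0.00877 mA.
In the active region I_C = β·I_B = 50 × 0.00877 = 0.439 mA.
Collector loop: V_CE = V_CC − I_C·R_C = 20 − 0.439×2.2 = 19 V.
Since V_CE = 19 V > V_CE(sat) ≈ 0.2 V, the transistor is in the active region as assumed.

I_C ≈ 0.44 mA, V_CE ≈ 19 V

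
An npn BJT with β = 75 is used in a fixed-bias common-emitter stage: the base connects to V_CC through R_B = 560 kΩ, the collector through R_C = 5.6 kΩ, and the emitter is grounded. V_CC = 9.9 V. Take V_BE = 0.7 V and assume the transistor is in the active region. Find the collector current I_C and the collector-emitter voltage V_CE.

Base loop: V_CC = I_B·R_B + V_BE, so I_B = (9.9 − 0.7)/560 kΩ = 0.0164 mA.
In the active region I_C = β·I_B = 75 × 0.0164 = 1.23 mA.
Collector loop: V_CE = V_CC − I_C·R_C = 9.9 − 1.23×5.6 = 3 V.
Since V_CE = 3 V > V_CE(sat) ≈ 0.2 V, the transistor is in the active region as assumed.

I_C ≈ 1.2 mA, V_CE ≈ 3 V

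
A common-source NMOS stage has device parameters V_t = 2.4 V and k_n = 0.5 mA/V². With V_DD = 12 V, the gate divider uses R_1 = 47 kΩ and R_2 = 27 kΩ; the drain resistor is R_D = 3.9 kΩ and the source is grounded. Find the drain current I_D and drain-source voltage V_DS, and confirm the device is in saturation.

V_G = V_DD·R_2/(R_1+R_2) = 12×27/74 = 4.38 V. With the source grounded, V_GS = V_G = 4.38 V.
Assume saturation: I_D = (k_n/2)(V_GS − V_t)² = (0.5/2)×(4.38 − 2.4)² = 0.25×1.98² = 0.978 mA.
V_DS = V_DD − I_D·R_D = 12 − 0.978×3.9 = 8.18 V.
Saturation requires V_DS ≥ V_GS − V_t = 1.98 V; 8.18 ≥ 1.98 ✓.

I_D ≈ 0.98 mA, V_DS ≈ 8.2 V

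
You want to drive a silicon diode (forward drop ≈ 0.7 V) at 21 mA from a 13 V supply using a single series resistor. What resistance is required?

The resistor drops V_S − V_D = 13 − 0.7 = 12.3 V at 21 mA.
R = 12.3 V / 21 mA = 0.586 kΩ.

R ≈ 0.59 kΩ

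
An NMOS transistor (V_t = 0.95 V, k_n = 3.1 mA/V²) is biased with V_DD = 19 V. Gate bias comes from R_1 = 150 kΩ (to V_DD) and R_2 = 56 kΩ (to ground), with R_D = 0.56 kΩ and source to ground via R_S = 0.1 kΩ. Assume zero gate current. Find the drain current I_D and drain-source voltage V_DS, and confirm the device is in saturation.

V_G = V_DD·R_2/(R_1+R_2) = 19×56/206 = 5.17 V.
Assume saturation: I_D = (k_n/2)(V_GS − V_t)² with V_GS = V_G − I_D·R_S = 5.17 − 0.1·I_D.
Substituting gives 0.0155·I_D² − 2.31·I_D + 27.5 = 0, with roots I_D = 13.1 or 136 mA.
The root I_D = 136 mA gives V_GS = -8.41 V ≤ V_t, so take I_D = 13.1 mA.
Then V_GS = 3.86 V and V_DS = V_DD − I_D(R_D+R_S) = 19 − 13.1×0.66 = 10.4 V.
Saturation requires V_DS ≥ V_GS − V_t = 2.91 V; 10.4 ≥ 2.91 ✓.

I_D ≈ 13 mA, V_DS ≈ 10 V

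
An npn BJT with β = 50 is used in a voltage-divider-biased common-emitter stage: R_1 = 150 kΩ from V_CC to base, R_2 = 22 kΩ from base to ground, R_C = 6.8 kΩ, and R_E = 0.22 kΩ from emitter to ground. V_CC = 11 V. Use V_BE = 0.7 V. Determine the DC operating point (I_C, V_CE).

I_C ≈ 1.2 mA, V_CE ≈ 2.8 V

Thevenize the base divider: V_Th = V_CC·R_2/(R_1+R_2) = 11×22/172 = 1.41 V, R_Th = R_1‖R_2 = 19.2 kΩ.
Base-emitter loop: V_Th = I_B·R_Th + V_BE + (β+1)I_B·R_E, so I_B = (1.41 − 0.7) / (19.2 + 51×0.22) = 0.0233 mA.
I_C = β·I_B = 50×0.0233 = 1.16 mA, and I_E = (β+1)I_B = 1.19 mA.
V_CE = V_CC − I_C·R_C − I_E·R_E = 11 − 1.16×6.8 − 1.19×0.22 = 2.83 V.
V_CE = 2.83 V > 0.2 V confirms active-region operation.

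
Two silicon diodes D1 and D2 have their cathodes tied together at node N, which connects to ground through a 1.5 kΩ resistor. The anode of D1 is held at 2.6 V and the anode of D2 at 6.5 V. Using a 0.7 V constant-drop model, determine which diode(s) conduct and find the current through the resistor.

Assume both conduct. Then node N would need to be at both 2.6−0.7 = 1.9 V and 6.5−0.7 = 5.8 V, which is impossible.
Assume only D2 conducts: V_N = 6.5 − 0.7 = 5.8 V, so I_R = 5.8/1.5 = 3.87 mA.
Check D1: its anode-to-cathode voltage is 2.6 − 5.8 = -3.2 V < 0.7 V, so it is off. The assumption is consistent.

Only D2 conducts; I_R ≈ 3.9 mA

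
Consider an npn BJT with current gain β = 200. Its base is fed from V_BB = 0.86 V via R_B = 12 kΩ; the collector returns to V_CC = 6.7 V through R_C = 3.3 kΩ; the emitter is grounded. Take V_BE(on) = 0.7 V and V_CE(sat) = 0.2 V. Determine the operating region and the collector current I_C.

saturation; I_C ≈ 2 mA

Assume active: I_B = (0.86 − 0.7)/12 = 0.0133 mA, giving I_C = β·I_B = 2.67 mA.
But then V_CE = 6.7 − 2.67×3.3 = -2.1 V < V_CE(sat) = 0.2 V — impossible in the active region.
So the transistor is saturated. With V_CE = 0.2 V, I_C = (V_CC − 0.2)/R_C = 6.5/3.3 = 1.97 mA.
Check: β·I_B = 2.67 mA > I_C = 1.97 mA, confirming saturation.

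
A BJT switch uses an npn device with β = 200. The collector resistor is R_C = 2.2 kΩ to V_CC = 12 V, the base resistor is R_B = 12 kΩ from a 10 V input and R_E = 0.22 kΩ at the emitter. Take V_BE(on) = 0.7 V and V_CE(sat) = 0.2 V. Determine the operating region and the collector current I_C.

Assume active: I_B = (10 − 0.7)/(12 + 201×0.22) = 0.165 mA, I_C = β·I_B = 33.1 mA.
Then V_CE = 12 − 33.1×2.2 − 33.2×0.22 = -68.1 V < 0.2 V — the active assumption fails.
Re-solve with V_CE = 0.2 V. KCL at the emitter: V_E/R_E = (V_BB−0.7−V_E)/R_B + (V_CC−0.2−V_E)/R_C, giving V_E = 1.21 V.
I_C = (V_CC − 0.2 − V_E)/R_C = (11.8 − 1.21)/2.2 = 4.81 mA.
Check: I_B = (9.3 − 1.21)/12 = 0.674 mA, and β·I_B = 135 mA > I_C, confirming saturation.

saturation; I_C ≈ 4.8 mA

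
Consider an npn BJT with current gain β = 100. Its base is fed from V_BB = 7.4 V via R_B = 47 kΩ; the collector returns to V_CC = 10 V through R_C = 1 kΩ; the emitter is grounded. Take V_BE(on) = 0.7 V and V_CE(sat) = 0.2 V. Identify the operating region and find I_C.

Assume active: I_B = (7.4 − 0.7)/47 = 0.143 mA, giving I_C = β·I_B = 14.3 mA.
But then V_CE = 10 − 14.3×1 = -4.26 V < V_CE(sat) = 0.2 V — impossible in the active region.
So the transistor is saturated. With V_CE = 0.2 V, I_C = (V_CC − 0.2)/R_C = 9.8/1 = 9.8 mA.
Check: β·I_B = 14.3 mA > I_C = 9.8 mA, confirming saturation.

saturation; I_C ≈ 9.8 mA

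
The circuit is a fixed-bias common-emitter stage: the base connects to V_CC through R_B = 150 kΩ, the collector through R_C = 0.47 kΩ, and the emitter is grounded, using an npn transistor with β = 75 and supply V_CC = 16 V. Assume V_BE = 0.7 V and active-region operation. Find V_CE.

V_CE ≈ 12 V

Base loop: V_CC = I_B·R_B + V_BE, so I_B = (16 − 0.7)/150 kΩ = 0.102 mA.
In the active region I_C = β·I_B = 75 × 0.102 = 7.65 mA.
Collector loop: V_CE = V_CC − I_C·R_C = 16 − 7.65×0.47 = 12.4 V.
Since V_CE = 12.4 V > V_CE(sat) ≈ 0.2 V, the transistor is in the active region as assumed.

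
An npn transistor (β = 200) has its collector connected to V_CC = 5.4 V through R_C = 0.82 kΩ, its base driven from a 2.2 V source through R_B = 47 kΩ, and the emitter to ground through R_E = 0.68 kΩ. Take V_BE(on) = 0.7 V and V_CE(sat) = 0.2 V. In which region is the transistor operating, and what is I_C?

active; I_C ≈ 1.6 mA

Assume active. Base-emitter loop: I_B = (V_BB − V_BE)/(R_B + (β+1)R_E) = (2.2 − 0.7)/(47 + 201×0.68) = 0.00817 mA.
I_C = β·I_B = 200×0.00817 = 1.63 mA.
V_CE = V_CC − I_C·R_C − I_E·R_E = 5.4 − 1.63×0.82 − 1.64×0.68 = 2.94 V > V_CE(sat), so the active-region assumption holds.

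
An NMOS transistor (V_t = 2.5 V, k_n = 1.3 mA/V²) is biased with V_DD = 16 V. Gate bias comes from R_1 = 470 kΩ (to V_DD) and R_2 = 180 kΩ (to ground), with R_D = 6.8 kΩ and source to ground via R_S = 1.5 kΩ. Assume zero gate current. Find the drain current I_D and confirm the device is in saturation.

V_G = V_DD·R_2/(R_1+R_2) = 16×180/650 = 4.43 V.
Assume saturation: I_D = (k_n/2)(V_GS − V_t)² with V_GS = V_G − I_D·R_S = 4.43 − 1.5·I_D.
Substituting gives 1.46·I_D² − 4.77·I_D + 2.42 = 0, with roots I_D = 0.631 or 2.63 mA.
The root I_D = 2.63 mA gives V_GS = 0.489 V ≤ V_t, so take I_D = 0.631 mA.
Then V_GS = 3.48 V and V_DS = V_DD − I_D(R_D+R_S) = 16 − 0.631×8.3 = 10.8 V.
Saturation requires V_DS ≥ V_GS − V_t = 0.985 V; 10.8 ≥ 0.985 ✓.

I_D ≈ 0.63 mA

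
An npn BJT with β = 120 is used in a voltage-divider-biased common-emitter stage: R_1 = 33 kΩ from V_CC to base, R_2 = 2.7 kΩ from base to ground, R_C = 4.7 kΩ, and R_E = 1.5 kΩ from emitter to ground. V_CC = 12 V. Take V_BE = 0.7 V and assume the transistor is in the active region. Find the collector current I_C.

Thevenize the base divider: V_Th = V_CC·R_2/(R_1+R_2) = 12×2.7/35.7 = 0.908 V, R_Th = R_1‖R_2 = 2.5 kΩ.
Base-emitter loop: V_Th = I_B·R_Th + V_BE + (β+1)I_B·R_E, so I_B = (0.908 − 0.7) / (2.5 + 121×1.5) = 0.00113 mA.
I_C = β·I_B = 120×0.00113 = 0.135 mA, and I_E = (β+1)I_B = 0.136 mA.
V_CE = V_CC − I_C·R_C − I_E·R_E = 12 − 0.135×4.7 − 0.136×1.5 = 11.2 V.
V_CE = 11.2 V > 0.2 V confirms active-region operation.

I_C ≈ 0.14 mA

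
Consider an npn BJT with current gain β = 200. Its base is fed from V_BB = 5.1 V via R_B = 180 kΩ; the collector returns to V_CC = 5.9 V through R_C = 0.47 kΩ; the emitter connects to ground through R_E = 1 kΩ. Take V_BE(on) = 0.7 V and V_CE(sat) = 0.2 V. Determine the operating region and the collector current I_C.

active; I_C ≈ 2.3 mA

Assume active. Base-emitter loop: I_B = (V_BB − V_BE)/(R_B + (β+1)R_E) = (5.1 − 0.7)/(180 + 201×1) = 0.0115 mA.
I_C = β·I_B = 200×0.0115 = 2.31 mA.
V_CE = V_CC − I_C·R_C − I_E·R_E = 5.9 − 2.31×0.47 − 2.32×1 = 2.49 V > V_CE(sat), so the active-region assumption holds.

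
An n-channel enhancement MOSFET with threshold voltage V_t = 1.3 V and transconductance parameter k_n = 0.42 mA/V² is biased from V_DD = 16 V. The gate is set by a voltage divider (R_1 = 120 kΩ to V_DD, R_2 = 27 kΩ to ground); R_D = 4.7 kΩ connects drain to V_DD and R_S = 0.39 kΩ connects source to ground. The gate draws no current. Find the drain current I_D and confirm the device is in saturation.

I_D ≈ 0.45 mA

V_G = V_DD·R_2/(R_1+R_2) = 16×27/147 = 2.94 V.
Assume saturation: I_D = (k_n/2)(V_GS − V_t)² with V_GS = V_G − I_D·R_S = 2.94 − 0.39·I_D.
Substituting gives 0.0319·I_D² − 1.27·I_D + 0.564 = 0, with roots I_D = 0.45 or 39.3 mA.
The root I_D = 39.3 mA gives V_GS = -12.4 V ≤ V_t, so take I_D = 0.45 mA.
Then V_GS = 2.76 V and V_DS = V_DD − I_D(R_D+R_S) = 16 − 0.45×5.09 = 13.7 V.
Saturation requires V_DS ≥ V_GS − V_t = 1.46 V; 13.7 ≥ 1.46 ✓.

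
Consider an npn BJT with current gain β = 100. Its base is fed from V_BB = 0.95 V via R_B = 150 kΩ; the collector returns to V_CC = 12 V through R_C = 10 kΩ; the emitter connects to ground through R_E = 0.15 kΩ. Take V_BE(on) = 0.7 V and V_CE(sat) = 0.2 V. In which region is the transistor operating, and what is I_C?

Assume active. Base-emitter loop: I_B = (V_BB − V_BE)/(R_B + (β+1)R_E) = (0.95 − 0.7)/(150 + 101×0.15) = 0.00151 mA.
I_C = β·I_B = 100×0.00151 = 0.151 mA.
V_CE = V_CC − I_C·R_C − I_E·R_E = 12 − 0.151×10 − 0.153×0.15 = 10.5 V > V_CE(sat), so the active-region assumption holds.

active; I_C ≈ 0.15 mA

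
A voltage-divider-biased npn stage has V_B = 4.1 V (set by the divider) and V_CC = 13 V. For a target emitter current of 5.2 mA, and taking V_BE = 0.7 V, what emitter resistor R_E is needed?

R_E ≈ 0.65 kΩ

V_E = V_B − V_BE = 4.1 − 0.7 = 3.4 V.
R_E = V_E / I_E = 3.4 / 5.2 = 0.654 kΩ.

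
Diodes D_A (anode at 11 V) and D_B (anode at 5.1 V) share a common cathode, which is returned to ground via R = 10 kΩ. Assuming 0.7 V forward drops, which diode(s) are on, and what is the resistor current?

Assume both conduct. Then node N would need to be at both 11−0.7 = 10.3 V and 5.1−0.7 = 4.4 V, which is impossible.
Assume only D_A conducts: V_N = 11 − 0.7 = 10.3 V, so I_R = 10.3/10 = 1.03 mA.
Check D_B: its anode-to-cathode voltage is 5.1 − 10.3 = -5.2 V < 0.7 V, so it is off. The assumption is consistent.

Only D_A conducts; I_R ≈ 1 mA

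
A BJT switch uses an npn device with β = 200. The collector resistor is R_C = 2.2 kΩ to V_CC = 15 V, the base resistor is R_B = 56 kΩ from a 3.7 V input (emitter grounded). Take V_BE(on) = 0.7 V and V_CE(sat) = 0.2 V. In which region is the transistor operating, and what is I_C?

Assume active: I_B = (3.7 − 0.7)/56 = 0.0536 mA, giving I_C = β·I_B = 10.7 mA.
But then V_CE = 15 − 10.7×2.2 = -8.57 V < V_CE(sat) = 0.2 V — impossible in the active region.
So the transistor is saturated. With V_CE = 0.2 V, I_C = (V_CC − 0.2)/R_C = 14.8/2.2 = 6.73 mA.
Check: β·I_B = 10.7 mA > I_C = 6.73 mA, confirming saturation.

saturation; I_C ≈ 6.7 mA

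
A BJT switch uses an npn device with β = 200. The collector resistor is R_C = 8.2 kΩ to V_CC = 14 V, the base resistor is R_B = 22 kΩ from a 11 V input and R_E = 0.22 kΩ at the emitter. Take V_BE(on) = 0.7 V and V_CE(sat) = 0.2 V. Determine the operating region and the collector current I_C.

Assume active: I_B = (11 − 0.7)/(22 + 201×0.22) = 0.156 mA, I_C = β·I_B = 31.1 mA.
Then V_CE = 14 − 31.1×8.2 − 31.3×0.22 = -248 V < 0.2 V — the active assumption fails.
Re-solve with V_CE = 0.2 V. KCL at the emitter: V_E/R_E = (V_BB−0.7−V_E)/R_B + (V_CC−0.2−V_E)/R_C, giving V_E = 0.456 V.
I_C = (V_CC − 0.2 − V_E)/R_C = (13.8 − 0.456)/8.2 = 1.63 mA.
Check: I_B = (10.3 − 0.456)/22 = 0.447 mA, and β·I_B = 89.5 mA > I_C, confirming saturation.

saturation; I_C ≈ 1.6 mA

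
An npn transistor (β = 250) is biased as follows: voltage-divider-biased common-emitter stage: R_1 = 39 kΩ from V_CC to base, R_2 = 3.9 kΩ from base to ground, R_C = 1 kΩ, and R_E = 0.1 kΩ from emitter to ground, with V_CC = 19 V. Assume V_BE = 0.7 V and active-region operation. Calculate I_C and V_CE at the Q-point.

I_C ≈ 9 mA, V_CE ≈ 9.1 V

Thevenize the base divider: V_Th = V_CC·R_2/(R_1+R_2) = 19×3.9/42.9 = 1.73 V, R_Th = R_1‖R_2 = 3.55 kΩ.
Base-emitter loop: V_Th = I_B·R_Th + V_BE + (β+1)I_B·R_E, so I_B = (1.73 − 0.7) / (3.55 + 251×0.1) = 0.0359 mA.
I_C = β·I_B = 250×0.0359 = 8.97 mA, and I_E = (β+1)I_B = 9 mA.
V_CE = V_CC − I_C·R_C − I_E·R_E = 19 − 8.97×1 − 9×0.1 = 9.13 V.
V_CE = 9.13 V > 0.2 V confirms active-region operation.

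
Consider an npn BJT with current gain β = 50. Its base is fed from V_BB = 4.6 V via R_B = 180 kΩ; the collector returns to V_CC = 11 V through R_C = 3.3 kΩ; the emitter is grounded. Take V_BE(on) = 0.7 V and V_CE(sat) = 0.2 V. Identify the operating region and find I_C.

Assume active. Base-emitter loop: I_B = (V_BB − V_BE)/R_B = (4.6 − 0.7)/180 = 0.0217 mA.
I_C = β·I_B = 50×0.0217 = 1.08 mA.
V_CE = V_CC − I_C·R_C = 11 − 1.08×3.3 = 7.43 V > V_CE(sat), so the active-region assumption holds.

active; I_C ≈ 1.1 mA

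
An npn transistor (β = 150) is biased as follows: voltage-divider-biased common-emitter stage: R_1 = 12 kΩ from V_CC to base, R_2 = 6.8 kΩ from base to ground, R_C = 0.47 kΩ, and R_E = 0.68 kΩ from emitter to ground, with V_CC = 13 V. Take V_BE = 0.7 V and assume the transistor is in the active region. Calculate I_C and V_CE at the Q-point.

I_C ≈ 5.6 mA, V_CE ≈ 6.5 V

Thevenize the base divider: V_Th = V_CC·R_2/(R_1+R_2) = 13×6.8/18.8 = 4.7 V, R_Th = R_1‖R_2 = 4.34 kΩ.
Base-emitter loop: V_Th = I_B·R_Th + V_BE + (β+1)I_B·R_E, so I_B = (4.7 − 0.7) / (4.34 + 151×0.68) = 0.0374 mA.
I_C = β·I_B = 150×0.0374 = 5.61 mA, and I_E = (β+1)I_B = 5.65 mA.
V_CE = V_CC − I_C·R_C − I_E·R_E = 13 − 5.61×0.47 − 5.65×0.68 = 6.52 V.
V_CE = 6.52 V > 0.2 V confirms active-region operation.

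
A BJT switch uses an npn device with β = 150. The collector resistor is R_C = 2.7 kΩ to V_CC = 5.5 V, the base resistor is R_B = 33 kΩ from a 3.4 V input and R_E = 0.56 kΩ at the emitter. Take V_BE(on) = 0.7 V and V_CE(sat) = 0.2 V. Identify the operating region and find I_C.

Assume active: I_B = (3.4 − 0.7)/(33 + 151×0.56) = 0.023 mA, I_C = β·I_B = 3.45 mA.
Then V_CE = 5.5 − 3.45×2.7 − 3.47×0.56 = -5.74 V < 0.2 V — the active assumption fails.
Re-solve with V_CE = 0.2 V. KCL at the emitter: V_E/R_E = (V_BB−0.7−V_E)/R_B + (V_CC−0.2−V_E)/R_C, giving V_E = 0.935 V.
I_C = (V_CC − 0.2 − V_E)/R_C = (5.3 − 0.935)/2.7 = 1.62 mA.
Check: I_B = (2.7 − 0.935)/33 = 0.0535 mA, and β·I_B = 8.02 mA > I_C, confirming saturation.

saturation; I_C ≈ 1.6 mA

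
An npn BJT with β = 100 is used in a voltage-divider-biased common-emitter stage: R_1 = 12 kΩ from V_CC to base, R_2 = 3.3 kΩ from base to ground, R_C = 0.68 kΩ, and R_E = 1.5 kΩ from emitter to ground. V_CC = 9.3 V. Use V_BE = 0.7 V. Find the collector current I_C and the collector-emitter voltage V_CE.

I_C ≈ 0.85 mA, V_CE ≈ 7.4 V

Thevenize the base divider: V_Th = V_CC·R_2/(R_1+R_2) = 9.3×3.3/15.3 = 2.01 V, R_Th = R_1‖R_2 = 2.59 kΩ.
Base-emitter loop: V_Th = I_B·R_Th + V_BE + (β+1)I_B·R_E, so I_B = (2.01 − 0.7) / (2.59 + 101×1.5) = 0.00847 mA.
I_C = β·I_B = 100×0.00847 = 0.847 mA, and I_E = (β+1)I_B = 0.856 mA.
V_CE = V_CC − I_C·R_C − I_E·R_E = 9.3 − 0.847×0.68 − 0.856×1.5 = 7.44 V.
V_CE = 7.44 V > 0.2 V confirms active-region operation.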